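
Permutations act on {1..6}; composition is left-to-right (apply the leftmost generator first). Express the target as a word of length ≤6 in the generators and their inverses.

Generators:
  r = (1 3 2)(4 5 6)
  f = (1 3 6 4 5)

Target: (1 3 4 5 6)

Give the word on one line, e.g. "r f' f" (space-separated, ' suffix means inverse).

  after r: (1 3 2)(4 5 6)
  after f: (1 6 5 4)(2 3)
  after r: (1 4 3)
  after f': (1 6 3 5 4)
  after f': (1 3 4 5 6)

r f r f' f'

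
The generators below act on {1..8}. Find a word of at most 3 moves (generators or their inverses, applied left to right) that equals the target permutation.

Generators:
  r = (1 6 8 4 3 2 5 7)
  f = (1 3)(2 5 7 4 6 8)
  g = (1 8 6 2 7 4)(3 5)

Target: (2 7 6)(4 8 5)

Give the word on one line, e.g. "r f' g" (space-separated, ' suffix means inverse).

f f

  after f: (1 3)(2 5 7 4 6 8)
  after f: (2 7 6)(4 8 5)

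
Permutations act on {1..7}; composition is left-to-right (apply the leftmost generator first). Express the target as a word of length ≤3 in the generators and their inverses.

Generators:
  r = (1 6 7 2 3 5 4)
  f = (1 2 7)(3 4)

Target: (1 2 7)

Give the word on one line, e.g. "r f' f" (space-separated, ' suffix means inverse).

  after f': (1 7 2)(3 4)
  after f': (1 2 7)

f' f'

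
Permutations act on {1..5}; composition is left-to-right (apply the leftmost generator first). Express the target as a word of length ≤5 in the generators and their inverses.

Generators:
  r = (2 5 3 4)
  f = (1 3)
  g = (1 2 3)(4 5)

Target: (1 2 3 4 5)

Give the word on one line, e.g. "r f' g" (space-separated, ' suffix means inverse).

  after f': (1 3)
  after r: (1 4 2 5 3)
  after f: (1 4 2 5)
  after r: (1 2 3 4 5)

f' r f r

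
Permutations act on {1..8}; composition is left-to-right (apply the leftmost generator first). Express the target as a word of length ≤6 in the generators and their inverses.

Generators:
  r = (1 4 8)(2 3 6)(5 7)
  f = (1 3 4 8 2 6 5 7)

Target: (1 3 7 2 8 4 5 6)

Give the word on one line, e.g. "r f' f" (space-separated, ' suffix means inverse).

  after f: (1 3 4 8 2 6 5 7)
  after r': (1 2 3)(6 7 8)
  after f': (1 8 2)(3 7 4)(5 6)
  after r: (2 4 6 7 8 3 5)
  after f: (1 3 7 2 8 4 5 6)

f r' f' r f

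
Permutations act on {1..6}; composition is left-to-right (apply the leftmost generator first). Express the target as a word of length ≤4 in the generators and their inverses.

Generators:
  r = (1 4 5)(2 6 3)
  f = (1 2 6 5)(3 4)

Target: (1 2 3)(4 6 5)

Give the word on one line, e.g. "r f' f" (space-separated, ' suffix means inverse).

f' r' f' r

  after f': (1 5 6 2)(3 4)
  after r': (1 4 6 3)(2 5)
  after f': (1 3 5)(2 6 4)
  after r: (1 2 3)(4 6 5)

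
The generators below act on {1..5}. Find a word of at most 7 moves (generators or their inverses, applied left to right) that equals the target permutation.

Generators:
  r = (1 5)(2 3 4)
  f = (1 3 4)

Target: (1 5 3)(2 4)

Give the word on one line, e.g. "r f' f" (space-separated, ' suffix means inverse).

r' f r' r' f'

  after r': (1 5)(2 4 3)
  after f: (1 5 3 2)
  after r': (2 5)(3 4)
  after r': (1 5 4 2)
  after f': (1 5 3)(2 4)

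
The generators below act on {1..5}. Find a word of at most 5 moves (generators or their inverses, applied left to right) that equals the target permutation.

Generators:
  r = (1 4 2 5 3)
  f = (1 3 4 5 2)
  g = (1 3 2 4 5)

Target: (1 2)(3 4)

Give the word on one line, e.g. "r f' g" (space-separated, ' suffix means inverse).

r f g' r

  after r: (1 4 2 5 3)
  after f: (1 5 4)
  after g': (1 4 5 2 3)
  after r: (1 2)(3 4)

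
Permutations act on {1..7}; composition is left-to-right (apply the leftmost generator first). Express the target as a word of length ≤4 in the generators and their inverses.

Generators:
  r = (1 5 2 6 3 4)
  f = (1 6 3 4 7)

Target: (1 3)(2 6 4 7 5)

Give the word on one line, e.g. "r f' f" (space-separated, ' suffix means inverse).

f r

  after f: (1 6 3 4 7)
  after r: (1 3)(2 6 4 7 5)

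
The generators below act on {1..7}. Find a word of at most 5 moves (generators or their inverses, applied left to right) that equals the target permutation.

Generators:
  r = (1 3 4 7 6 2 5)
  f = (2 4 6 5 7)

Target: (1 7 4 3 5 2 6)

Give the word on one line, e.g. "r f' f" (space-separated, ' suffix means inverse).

f' r' f' r'

  after f': (2 7 5 6 4)
  after r': (1 5 7 2 4 6 3)
  after f': (1 6 3)
  after r': (1 7 4 3 5 2 6)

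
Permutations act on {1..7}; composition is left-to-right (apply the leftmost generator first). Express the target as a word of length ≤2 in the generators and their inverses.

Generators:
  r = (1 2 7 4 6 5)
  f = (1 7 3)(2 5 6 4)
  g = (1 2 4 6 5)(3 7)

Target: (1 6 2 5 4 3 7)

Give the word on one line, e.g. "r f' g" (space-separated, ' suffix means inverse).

r' g'

  after r': (1 5 6 4 7 2)
  after g': (1 6 2 5 4 3 7)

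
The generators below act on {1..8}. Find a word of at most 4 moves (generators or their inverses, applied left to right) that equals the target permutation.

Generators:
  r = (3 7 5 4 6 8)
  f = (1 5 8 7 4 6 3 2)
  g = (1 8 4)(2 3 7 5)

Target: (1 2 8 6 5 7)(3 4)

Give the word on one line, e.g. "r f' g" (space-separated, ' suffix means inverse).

  after f: (1 5 8 7 4 6 3 2)
  after f: (1 8 4 3)(2 5 7 6)
  after r: (1 3)(2 4 7 8 6)
  after g': (1 2 8 6 5 7)(3 4)

f f r g'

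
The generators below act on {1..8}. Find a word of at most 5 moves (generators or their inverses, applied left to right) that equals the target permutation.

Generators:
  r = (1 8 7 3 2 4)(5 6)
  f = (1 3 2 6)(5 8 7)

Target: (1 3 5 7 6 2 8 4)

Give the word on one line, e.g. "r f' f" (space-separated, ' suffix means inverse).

r' r' f'

  after r': (1 4 2 3 7 8)(5 6)
  after r': (1 2 7)(3 8 4)
  after f': (1 3 5 7 6 2 8 4)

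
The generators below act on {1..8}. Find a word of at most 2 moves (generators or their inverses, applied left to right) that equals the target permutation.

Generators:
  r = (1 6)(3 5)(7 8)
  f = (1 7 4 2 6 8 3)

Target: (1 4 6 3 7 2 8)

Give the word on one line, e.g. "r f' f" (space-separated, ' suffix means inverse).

  after f: (1 7 4 2 6 8 3)
  after f: (1 4 6 3 7 2 8)

f f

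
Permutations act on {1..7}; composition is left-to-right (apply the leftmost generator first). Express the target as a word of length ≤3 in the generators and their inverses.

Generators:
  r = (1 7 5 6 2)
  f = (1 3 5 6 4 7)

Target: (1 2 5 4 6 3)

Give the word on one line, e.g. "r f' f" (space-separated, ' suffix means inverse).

  after r': (1 2 6 5 7)
  after f': (1 2 5 4 6 3)

r' f'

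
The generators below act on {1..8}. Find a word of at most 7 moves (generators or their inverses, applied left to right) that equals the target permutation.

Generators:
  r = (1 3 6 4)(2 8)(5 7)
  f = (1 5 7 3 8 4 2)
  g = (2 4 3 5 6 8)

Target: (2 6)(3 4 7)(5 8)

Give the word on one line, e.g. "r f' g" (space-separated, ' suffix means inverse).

f f r f' g

  after f: (1 5 7 3 8 4 2)
  after f: (1 7 8 2 5 3 4)
  after r: (1 5 6 4 3)(2 7)
  after f': (2 5 6 8 3)(4 7)
  after g: (2 6)(3 4 7)(5 8)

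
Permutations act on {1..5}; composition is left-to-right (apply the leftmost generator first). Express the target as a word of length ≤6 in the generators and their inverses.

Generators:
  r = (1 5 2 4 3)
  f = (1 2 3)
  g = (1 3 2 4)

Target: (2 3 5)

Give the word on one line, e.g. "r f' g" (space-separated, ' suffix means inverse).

  after f: (1 2 3)
  after r: (1 4 3 5 2)
  after g': (1 2 4)(3 5)
  after g': (1 3 5)
  after f: (2 3 5)

f r g' g' f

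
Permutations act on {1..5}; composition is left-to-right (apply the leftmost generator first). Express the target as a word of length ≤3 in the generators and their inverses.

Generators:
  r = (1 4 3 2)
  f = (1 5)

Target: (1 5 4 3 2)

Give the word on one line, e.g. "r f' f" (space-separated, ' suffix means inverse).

  after f: (1 5)
  after r: (1 5 4 3 2)

f r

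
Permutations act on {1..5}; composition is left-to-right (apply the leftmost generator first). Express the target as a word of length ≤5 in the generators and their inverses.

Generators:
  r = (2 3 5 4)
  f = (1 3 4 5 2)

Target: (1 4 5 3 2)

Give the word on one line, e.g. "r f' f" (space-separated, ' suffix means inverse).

f' f' r f r

  after f': (1 2 5 4 3)
  after f': (1 5 3 2 4)
  after r: (1 4)
  after f: (1 5 2)(3 4)
  after r: (1 4 5 3 2)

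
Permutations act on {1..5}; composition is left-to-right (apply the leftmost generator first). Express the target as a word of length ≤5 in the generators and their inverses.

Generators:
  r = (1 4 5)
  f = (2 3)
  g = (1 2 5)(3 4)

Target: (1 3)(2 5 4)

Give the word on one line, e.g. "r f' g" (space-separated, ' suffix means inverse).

  after r: (1 4 5)
  after g': (1 3 4 2)
  after r': (1 3)(2 5 4)

r g' r'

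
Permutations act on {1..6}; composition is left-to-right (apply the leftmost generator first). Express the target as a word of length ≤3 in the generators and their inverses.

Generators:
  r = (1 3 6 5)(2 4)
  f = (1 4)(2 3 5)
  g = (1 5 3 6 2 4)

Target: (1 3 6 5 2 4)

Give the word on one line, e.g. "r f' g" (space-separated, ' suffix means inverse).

f' g' f

  after f': (1 4)(2 5 3)
  after g': (1 2)(3 6)
  after f: (1 3 6 5 2 4)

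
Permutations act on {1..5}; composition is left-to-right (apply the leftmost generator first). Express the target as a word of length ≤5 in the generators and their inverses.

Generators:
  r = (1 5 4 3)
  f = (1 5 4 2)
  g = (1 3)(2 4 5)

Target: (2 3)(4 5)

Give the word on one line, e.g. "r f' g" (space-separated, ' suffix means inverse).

  after g: (1 3)(2 4 5)
  after f': (1 3 2 5 4)
  after f': (1 3 4 2)
  after g': (2 3)(4 5)

g f' f' g'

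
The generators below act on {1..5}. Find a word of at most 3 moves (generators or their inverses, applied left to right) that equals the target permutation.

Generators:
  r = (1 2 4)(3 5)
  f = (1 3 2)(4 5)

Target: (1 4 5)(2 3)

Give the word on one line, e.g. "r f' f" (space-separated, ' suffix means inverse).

f' r' r'

  after f': (1 2 3)(4 5)
  after r': (2 5)(3 4)
  after r': (1 4 5)(2 3)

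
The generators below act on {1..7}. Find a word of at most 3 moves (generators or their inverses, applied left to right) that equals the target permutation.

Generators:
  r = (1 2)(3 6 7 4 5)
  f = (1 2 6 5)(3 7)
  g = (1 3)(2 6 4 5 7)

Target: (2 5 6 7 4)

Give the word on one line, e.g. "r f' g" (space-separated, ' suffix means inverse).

  after g': (1 3)(2 7 5 4 6)
  after g': (2 5 6 7 4)

g' g'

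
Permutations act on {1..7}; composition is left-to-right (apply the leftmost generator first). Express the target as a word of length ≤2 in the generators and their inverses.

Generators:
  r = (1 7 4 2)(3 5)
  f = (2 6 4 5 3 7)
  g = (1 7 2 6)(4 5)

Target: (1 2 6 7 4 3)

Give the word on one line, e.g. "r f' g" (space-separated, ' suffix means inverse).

f r'

  after f: (2 6 4 5 3 7)
  after r': (1 2 6 7 4 3)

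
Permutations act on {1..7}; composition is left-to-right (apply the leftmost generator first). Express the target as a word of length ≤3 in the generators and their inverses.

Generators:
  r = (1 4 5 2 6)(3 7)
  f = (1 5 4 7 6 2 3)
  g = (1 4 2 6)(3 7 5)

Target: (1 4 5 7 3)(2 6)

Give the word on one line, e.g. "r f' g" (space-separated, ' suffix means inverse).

  after f': (1 3 2 6 7 4 5)
  after r': (1 7)(3 5 6)
  after f': (1 4 5 7 3)(2 6)

f' r' f'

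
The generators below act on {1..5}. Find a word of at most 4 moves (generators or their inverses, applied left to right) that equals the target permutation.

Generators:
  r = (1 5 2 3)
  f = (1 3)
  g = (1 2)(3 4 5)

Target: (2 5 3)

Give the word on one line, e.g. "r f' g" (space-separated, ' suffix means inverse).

  after r': (1 3 2 5)
  after f: (2 5 3)

r' f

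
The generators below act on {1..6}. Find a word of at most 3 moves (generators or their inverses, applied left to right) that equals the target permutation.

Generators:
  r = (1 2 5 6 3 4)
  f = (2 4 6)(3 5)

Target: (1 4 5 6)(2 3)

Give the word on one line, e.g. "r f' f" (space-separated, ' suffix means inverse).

  after f: (2 4 6)(3 5)
  after r': (1 4 5 6)(2 3)

f r'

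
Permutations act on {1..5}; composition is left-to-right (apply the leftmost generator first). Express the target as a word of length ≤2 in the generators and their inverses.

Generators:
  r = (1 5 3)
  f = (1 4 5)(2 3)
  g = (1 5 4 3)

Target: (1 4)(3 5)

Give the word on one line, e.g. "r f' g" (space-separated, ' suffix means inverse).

g' g'

  after g': (1 3 4 5)
  after g': (1 4)(3 5)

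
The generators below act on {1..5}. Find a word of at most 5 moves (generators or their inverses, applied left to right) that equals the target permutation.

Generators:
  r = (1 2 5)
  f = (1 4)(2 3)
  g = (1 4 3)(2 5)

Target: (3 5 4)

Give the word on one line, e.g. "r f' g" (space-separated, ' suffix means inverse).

  after f': (1 4)(2 3)
  after r: (1 4 2 3 5)
  after f: (3 5 4)

f' r f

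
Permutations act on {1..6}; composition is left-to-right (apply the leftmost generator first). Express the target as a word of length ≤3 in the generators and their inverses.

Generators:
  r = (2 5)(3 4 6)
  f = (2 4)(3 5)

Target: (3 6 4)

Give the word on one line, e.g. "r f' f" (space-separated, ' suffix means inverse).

r r

  after r: (2 5)(3 4 6)
  after r: (3 6 4)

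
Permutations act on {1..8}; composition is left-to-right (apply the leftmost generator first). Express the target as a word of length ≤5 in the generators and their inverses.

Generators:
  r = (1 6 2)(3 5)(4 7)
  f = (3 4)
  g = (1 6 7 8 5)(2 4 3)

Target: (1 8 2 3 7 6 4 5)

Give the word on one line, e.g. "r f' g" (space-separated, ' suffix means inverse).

r' f g r g

  after r': (1 2 6)(3 5)(4 7)
  after f: (1 2 6)(3 5 4 7)
  after g: (1 4 8 5 3)(2 7)
  after r: (1 7)(2 4 8 3 6)
  after g: (1 8 2 3 7 6 4 5)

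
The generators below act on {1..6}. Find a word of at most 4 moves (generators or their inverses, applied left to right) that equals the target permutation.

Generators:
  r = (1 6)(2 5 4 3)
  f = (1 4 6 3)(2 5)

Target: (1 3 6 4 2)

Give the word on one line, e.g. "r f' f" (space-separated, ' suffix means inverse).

r' f

  after r': (1 6)(2 3 4 5)
  after f: (1 3 6 4 2)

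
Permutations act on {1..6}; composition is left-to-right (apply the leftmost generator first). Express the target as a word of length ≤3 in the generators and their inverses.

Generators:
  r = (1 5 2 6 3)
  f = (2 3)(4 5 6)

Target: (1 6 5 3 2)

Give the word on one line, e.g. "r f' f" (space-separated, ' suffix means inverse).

  after r': (1 3 6 2 5)
  after r': (1 6 5 3 2)

r' r'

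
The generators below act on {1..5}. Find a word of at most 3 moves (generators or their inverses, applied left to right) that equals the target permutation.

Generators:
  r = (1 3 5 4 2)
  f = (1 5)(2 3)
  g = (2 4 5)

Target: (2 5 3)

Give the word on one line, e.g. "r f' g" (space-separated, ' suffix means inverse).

  after f': (1 5)(2 3)
  after g: (1 2 3 4 5)
  after r: (2 5 3)

f' g r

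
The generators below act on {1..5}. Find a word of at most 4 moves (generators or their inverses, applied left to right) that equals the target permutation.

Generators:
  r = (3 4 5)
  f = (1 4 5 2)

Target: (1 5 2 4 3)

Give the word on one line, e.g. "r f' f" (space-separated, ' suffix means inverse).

  after r': (3 5 4)
  after f: (1 4 3 2)
  after f: (1 5 2 4 3)

r' f f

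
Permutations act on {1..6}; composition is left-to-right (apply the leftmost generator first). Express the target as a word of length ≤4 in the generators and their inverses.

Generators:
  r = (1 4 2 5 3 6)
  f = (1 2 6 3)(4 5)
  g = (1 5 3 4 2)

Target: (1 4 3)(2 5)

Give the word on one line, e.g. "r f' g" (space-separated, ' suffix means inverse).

  after r: (1 4 2 5 3 6)
  after f': (1 5 6 3 2 4)
  after f': (1 4 3)(2 5)

r f' f'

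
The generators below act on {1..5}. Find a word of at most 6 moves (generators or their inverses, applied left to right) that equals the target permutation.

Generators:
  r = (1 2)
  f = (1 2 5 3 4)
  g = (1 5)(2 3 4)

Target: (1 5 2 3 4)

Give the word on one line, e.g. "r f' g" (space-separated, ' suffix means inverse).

  after f': (1 4 3 5 2)
  after r: (1 4 3 5)
  after g': (1 3)(2 4)
  after f': (1 5 2 3 4)

f' r g' f'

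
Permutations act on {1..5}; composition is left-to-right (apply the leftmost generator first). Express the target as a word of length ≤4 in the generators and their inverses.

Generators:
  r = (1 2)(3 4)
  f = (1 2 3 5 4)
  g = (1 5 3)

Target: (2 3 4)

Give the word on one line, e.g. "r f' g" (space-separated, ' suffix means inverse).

  after g': (1 3 5)
  after f': (1 2)(4 5)
  after g: (1 2 5 4 3)
  after f': (2 3 4)

g' f' g f'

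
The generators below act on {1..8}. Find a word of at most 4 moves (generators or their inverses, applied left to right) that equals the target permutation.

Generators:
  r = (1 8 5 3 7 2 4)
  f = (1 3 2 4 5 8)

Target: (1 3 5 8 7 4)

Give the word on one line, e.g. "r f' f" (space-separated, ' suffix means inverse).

f' r r

  after f': (1 8 5 4 2 3)
  after r: (1 5)(2 7)(3 8)
  after r: (1 3 5 8 7 4)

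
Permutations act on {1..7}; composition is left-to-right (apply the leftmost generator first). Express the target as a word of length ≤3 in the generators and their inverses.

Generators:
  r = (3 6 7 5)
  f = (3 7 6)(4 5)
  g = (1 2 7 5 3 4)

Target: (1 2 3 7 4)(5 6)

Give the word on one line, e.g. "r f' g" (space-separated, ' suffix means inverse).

  after g: (1 2 7 5 3 4)
  after f: (1 2 6 3 5 7 4)
  after r': (1 2 3 7 4)(5 6)

g f r'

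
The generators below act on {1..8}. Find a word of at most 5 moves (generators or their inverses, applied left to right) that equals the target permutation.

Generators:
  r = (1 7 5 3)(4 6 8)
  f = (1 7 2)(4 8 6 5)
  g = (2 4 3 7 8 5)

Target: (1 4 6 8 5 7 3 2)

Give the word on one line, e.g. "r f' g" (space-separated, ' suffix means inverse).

  after r: (1 7 5 3)(4 6 8)
  after r: (1 5)(3 7)(4 8 6)
  after f: (1 4 6 8 5 7 3 2)

r r f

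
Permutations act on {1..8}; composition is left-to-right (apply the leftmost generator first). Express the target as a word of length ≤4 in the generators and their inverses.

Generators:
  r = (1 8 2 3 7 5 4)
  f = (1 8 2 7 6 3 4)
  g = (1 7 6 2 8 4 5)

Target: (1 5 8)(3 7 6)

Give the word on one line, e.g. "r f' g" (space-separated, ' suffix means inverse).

g r

  after g: (1 7 6 2 8 4 5)
  after r: (1 5 8)(3 7 6)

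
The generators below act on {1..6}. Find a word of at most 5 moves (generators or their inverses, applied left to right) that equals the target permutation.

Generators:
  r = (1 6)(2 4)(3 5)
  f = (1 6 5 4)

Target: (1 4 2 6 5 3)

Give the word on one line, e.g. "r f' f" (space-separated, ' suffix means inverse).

  after r': (1 6)(2 4)(3 5)
  after f: (1 5 3 4 2)
  after f: (1 4 2 6 5 3)

r' f f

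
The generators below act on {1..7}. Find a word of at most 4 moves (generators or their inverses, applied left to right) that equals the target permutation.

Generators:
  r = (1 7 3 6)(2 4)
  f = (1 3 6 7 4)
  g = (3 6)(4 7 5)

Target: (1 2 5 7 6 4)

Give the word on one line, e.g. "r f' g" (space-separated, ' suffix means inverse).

f' r' g'

  after f': (1 4 7 6 3)
  after r': (1 2 4)(3 6 7)
  after g': (1 2 5 7 6 4)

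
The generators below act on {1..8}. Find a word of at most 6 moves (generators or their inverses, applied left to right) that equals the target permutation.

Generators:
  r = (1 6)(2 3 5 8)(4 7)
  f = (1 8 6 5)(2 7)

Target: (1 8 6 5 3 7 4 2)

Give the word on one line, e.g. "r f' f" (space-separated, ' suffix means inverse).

  after r': (1 6)(2 8 5 3)(4 7)
  after f: (1 5 3 7 4 2 6 8)
  after f: (2 5 3)(4 7)
  after f: (1 8 6 5 3 7 4 2)

r' f f f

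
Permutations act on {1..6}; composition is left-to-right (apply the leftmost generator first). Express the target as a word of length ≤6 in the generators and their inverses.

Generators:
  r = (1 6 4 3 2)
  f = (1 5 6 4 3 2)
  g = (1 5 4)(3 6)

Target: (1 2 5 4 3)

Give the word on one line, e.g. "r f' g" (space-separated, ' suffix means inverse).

  after r': (1 2 3 4 6)
  after g: (1 2 6 5 4 3)
  after f': (1 3 2 5 6)
  after r: (1 2 5 4 3)

r' g f' r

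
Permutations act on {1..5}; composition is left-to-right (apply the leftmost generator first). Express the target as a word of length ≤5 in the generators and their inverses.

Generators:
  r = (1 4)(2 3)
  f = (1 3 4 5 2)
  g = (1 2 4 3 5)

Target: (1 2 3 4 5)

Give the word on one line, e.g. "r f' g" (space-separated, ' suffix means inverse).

f' f' g' r'

  after f': (1 2 5 4 3)
  after f': (1 5 3 2 4)
  after g': (1 3)(4 5)
  after r': (1 2 3 4 5)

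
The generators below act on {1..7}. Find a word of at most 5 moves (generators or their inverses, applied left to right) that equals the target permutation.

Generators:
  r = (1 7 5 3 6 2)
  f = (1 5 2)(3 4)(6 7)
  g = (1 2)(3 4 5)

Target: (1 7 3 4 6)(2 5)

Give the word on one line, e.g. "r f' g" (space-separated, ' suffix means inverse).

  after g: (1 2)(3 4 5)
  after r: (2 7 5 6)(3 4)
  after r: (1 7 3 4 6)(2 5)

g r r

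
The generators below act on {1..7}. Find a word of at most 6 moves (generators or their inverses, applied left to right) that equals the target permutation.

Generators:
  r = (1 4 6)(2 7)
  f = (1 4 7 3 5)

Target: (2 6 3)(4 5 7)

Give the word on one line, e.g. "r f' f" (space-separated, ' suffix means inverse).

r f' r f'

  after r: (1 4 6)(2 7)
  after f': (2 4 6 5 3 7)
  after r: (1 4)(2 6 5 3)
  after f': (2 6 3)(4 5 7)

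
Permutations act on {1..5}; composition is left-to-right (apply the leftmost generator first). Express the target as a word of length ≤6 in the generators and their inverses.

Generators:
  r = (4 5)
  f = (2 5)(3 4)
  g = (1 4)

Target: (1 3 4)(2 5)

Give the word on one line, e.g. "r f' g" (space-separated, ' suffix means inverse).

g' f' f' f'

  after g': (1 4)
  after f': (1 3 4)(2 5)
  after f': (1 4)
  after f': (1 3 4)(2 5)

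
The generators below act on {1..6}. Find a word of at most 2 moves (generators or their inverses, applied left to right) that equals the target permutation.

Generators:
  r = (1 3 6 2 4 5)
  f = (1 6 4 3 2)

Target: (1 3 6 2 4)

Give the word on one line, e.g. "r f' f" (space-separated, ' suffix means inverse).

f' f'

  after f': (1 2 3 4 6)
  after f': (1 3 6 2 4)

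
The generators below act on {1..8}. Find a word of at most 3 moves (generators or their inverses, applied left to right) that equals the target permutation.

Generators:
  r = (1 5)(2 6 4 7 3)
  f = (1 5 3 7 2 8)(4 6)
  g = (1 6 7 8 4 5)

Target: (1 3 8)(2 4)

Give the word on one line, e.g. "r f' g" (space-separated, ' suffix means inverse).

r f

  after r: (1 5)(2 6 4 7 3)
  after f: (1 3 8)(2 4)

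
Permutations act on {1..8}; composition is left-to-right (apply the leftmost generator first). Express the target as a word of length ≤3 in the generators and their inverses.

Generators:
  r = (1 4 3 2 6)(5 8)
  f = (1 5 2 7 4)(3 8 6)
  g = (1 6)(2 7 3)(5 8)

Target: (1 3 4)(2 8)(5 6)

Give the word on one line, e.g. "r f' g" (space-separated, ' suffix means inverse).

  after g': (1 6)(2 3 7)(5 8)
  after f: (1 3 4)(2 8)(5 6)

g' f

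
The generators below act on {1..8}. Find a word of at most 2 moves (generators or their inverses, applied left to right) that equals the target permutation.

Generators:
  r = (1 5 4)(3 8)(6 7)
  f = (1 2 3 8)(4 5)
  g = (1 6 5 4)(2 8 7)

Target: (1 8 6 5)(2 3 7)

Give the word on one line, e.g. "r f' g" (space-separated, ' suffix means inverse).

  after f: (1 2 3 8)(4 5)
  after g: (1 8 6 5)(2 3 7)

f g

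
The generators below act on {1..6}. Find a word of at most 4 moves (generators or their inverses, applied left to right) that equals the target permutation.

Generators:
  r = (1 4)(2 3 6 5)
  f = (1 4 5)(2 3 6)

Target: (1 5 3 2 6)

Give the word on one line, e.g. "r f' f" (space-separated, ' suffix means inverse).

r f

  after r: (1 4)(2 3 6 5)
  after f: (1 5 3 2 6)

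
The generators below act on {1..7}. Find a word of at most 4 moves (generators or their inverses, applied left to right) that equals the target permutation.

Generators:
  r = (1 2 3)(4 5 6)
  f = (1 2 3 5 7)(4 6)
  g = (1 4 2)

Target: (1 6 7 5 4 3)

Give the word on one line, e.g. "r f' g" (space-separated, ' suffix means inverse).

r g' f'

  after r: (1 2 3)(4 5 6)
  after g': (1 4 5 6)(2 3)
  after f': (1 6 7 5 4 3)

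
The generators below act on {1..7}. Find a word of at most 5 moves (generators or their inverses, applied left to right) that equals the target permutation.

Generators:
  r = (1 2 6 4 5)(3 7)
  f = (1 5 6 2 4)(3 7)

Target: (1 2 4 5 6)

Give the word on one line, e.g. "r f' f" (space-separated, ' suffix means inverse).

r' f r f'

  after r': (1 5 4 6 2)(3 7)
  after f: (1 6 4 2 5)
  after r: (1 4 6 5 2)(3 7)
  after f': (1 2 4 5 6)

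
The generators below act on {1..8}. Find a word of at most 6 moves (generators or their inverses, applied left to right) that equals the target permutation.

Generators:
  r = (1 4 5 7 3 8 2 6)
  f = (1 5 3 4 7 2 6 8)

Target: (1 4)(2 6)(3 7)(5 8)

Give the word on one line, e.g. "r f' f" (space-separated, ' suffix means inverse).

  after f': (1 8 6 2 7 4 3 5)
  after r': (1 3 4 7)(2 5 6 8)
  after f': (1 5 2)(7 8)
  after r': (1 4)(2 6)(3 7)(5 8)

f' r' f' r'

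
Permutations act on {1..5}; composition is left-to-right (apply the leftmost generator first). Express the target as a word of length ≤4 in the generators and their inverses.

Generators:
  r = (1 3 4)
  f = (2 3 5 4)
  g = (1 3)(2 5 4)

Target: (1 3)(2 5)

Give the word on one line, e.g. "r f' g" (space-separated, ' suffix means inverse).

  after r': (1 4 3)
  after f: (1 2 3)(4 5)
  after f: (1 3)(2 5)

r' f f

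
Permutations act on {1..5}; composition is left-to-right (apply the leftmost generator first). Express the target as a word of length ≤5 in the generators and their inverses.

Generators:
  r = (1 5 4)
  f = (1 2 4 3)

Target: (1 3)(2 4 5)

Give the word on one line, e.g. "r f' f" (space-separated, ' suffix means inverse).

r r f

  after r: (1 5 4)
  after r: (1 4 5)
  after f: (1 3)(2 4 5)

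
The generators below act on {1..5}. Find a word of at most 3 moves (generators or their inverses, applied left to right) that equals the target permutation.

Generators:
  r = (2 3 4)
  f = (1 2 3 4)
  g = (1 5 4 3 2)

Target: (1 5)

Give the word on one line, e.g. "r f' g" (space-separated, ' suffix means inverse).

  after g: (1 5 4 3 2)
  after f: (1 5)

g f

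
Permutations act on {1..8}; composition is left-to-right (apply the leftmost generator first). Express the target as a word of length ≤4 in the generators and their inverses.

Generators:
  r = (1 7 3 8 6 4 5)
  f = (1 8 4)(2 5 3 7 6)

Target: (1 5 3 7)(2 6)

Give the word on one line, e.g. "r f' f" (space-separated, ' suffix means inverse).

r r f'

  after r: (1 7 3 8 6 4 5)
  after r: (1 3 6 5 7 8 4)
  after f': (1 5 3 7)(2 6)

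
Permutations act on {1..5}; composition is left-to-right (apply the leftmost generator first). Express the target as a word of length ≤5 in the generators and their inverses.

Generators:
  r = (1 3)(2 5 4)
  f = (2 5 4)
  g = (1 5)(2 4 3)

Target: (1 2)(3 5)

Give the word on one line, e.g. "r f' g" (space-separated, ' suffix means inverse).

  after g': (1 5)(2 3 4)
  after f': (1 2 3 5)
  after f': (1 4 5)(2 3)
  after f': (1 5)(2 3 4)
  after r': (1 2)(3 5)

g' f' f' f' r'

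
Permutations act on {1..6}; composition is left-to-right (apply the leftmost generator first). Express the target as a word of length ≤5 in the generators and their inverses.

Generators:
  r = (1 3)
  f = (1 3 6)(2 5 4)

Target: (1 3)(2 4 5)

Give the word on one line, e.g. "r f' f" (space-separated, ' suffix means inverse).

f' f' r' f

  after f': (1 6 3)(2 4 5)
  after f': (1 3 6)(2 5 4)
  after r': (2 5 4)(3 6)
  after f: (1 3)(2 4 5)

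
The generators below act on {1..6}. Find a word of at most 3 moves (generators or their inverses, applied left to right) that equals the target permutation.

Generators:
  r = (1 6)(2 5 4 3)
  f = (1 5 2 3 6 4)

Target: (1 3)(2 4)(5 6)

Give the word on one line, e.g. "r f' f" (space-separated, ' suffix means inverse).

  after f: (1 5 2 3 6 4)
  after f: (1 2 6)(3 4 5)
  after f: (1 3)(2 4)(5 6)

f f f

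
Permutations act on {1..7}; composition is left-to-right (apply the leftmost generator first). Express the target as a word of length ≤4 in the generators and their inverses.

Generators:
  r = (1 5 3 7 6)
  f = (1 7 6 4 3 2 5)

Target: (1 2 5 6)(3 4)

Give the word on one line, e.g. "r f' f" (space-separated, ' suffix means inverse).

r r f

  after r: (1 5 3 7 6)
  after r: (1 3 6 5 7)
  after f: (1 2 5 6)(3 4)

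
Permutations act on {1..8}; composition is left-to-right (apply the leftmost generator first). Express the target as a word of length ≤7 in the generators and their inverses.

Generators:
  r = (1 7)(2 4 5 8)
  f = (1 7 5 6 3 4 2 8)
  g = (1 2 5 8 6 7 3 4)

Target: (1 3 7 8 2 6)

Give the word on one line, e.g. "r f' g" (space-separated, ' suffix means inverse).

  after f: (1 7 5 6 3 4 2 8)
  after g: (1 3)(2 6 4 5 7 8)
  after f': (1 6 3 8 4 7 2 5)
  after g: (1 7 5 2 8)(3 6 4)
  after g: (1 3 7 8 2 6)

f g f' g g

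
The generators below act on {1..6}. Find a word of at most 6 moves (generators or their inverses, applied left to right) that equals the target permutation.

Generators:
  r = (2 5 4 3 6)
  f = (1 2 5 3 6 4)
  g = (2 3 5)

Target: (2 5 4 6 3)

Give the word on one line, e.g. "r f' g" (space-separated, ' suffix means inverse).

g r r g'

  after g: (2 3 5)
  after r: (2 6)(3 4)
  after r: (4 6 5)
  after g': (2 5 4 6 3)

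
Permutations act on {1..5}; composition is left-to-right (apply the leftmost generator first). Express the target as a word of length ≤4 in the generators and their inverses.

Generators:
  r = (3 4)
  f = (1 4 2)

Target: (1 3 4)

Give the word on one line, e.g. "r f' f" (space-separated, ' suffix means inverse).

r' f r' f'

  after r': (3 4)
  after f: (1 4 3 2)
  after r': (1 3 2)
  after f': (1 3 4)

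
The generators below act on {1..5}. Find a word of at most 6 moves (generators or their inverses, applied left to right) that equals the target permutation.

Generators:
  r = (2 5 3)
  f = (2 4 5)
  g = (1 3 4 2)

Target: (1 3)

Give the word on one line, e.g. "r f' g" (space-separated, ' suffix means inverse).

  after g': (1 2 4 3)
  after r': (1 3)(2 4 5)
  after f: (1 3)(2 5 4)
  after f: (1 3)

g' r' f f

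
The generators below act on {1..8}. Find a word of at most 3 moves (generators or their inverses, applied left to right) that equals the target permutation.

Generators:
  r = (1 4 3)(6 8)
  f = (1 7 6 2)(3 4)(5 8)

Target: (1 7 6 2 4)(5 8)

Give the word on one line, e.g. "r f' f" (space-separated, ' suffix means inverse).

f r' r'

  after f: (1 7 6 2)(3 4)(5 8)
  after r': (1 7 8 5 6 2 3)
  after r': (1 7 6 2 4)(5 8)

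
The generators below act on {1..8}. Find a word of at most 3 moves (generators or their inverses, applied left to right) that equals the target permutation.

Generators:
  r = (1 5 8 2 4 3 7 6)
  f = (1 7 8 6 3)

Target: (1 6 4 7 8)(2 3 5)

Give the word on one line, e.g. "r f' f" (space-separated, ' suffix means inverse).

f' r r

  after f': (1 3 6 8 7)
  after r: (1 7 5 8 6 2 4 3)
  after r: (1 6 4 7 8)(2 3 5)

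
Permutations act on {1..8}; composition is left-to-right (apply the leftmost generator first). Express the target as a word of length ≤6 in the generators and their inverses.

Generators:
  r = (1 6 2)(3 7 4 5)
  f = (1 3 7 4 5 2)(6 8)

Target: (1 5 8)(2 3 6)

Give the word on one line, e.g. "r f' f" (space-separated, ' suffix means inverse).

  after f: (1 3 7 4 5 2)(6 8)
  after r': (1 5 6 8)
  after f': (1 4 7 3)(2 5 8)
  after r: (1 5 8)(2 3 6)

f r' f' r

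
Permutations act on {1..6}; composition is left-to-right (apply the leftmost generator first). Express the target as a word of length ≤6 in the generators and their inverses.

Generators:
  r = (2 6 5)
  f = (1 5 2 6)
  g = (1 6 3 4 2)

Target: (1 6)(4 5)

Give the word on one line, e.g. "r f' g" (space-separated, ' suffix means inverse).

  after g: (1 6 3 4 2)
  after f: (2 5)(3 4 6)
  after g': (1 2 5 4)
  after f: (1 6)(4 5)

g f g' f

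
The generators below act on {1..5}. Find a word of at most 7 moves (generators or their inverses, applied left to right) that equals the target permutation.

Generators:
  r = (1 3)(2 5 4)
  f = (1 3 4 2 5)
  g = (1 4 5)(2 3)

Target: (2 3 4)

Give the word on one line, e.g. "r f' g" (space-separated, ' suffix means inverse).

  after f': (1 5 2 4 3)
  after g': (1 4 2)(3 5)
  after f: (1 2 3)(4 5)
  after r: (1 5 2)
  after f: (2 3 4)

f' g' f r f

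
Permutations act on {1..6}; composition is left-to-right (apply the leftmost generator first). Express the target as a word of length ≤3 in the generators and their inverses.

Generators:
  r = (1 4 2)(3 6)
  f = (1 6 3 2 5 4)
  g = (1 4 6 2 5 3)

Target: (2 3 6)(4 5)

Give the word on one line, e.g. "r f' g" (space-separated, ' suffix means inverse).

  after f: (1 6 3 2 5 4)
  after r': (1 3 4 2 5)
  after g: (2 3 6)(4 5)

f r' g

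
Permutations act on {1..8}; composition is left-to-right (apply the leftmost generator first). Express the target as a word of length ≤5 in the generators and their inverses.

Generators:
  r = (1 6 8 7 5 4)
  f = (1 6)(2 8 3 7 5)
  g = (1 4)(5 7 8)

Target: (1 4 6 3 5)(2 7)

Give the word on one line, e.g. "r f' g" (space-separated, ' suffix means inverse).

  after r: (1 6 8 7 5 4)
  after f: (2 8 5 4 6 3 7)
  after g': (1 4 6 3 5)(2 7)

r f g'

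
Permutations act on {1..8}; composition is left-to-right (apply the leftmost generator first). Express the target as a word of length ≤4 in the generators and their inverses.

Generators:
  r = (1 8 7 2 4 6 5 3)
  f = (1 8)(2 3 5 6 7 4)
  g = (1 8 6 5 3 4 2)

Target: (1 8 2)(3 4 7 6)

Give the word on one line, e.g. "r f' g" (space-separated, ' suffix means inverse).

  after f: (1 8)(2 3 5 6 7 4)
  after r: (1 7 6 2)
  after f': (1 6 4 7 5 3 2 8)
  after g': (1 8 2)(3 4 7 6)

f r f' g'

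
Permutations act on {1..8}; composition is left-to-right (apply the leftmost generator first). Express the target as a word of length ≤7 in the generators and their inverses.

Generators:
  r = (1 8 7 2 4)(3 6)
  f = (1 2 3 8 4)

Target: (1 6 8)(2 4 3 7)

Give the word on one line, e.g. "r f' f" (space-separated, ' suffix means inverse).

  after r': (1 4 2 7 8)(3 6)
  after f: (2 7 4 3 6 8)
  after r: (1 8 4 6 7)
  after f': (1 3 2)(4 6 7)
  after r': (1 6 8)(2 4 3 7)

r' f r f' r'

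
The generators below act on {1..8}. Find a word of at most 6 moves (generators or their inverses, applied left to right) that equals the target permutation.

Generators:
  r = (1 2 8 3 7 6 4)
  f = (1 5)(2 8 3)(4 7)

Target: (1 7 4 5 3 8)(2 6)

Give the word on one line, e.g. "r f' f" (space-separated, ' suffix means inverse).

r' r' f r f'

  after r': (1 4 6 7 3 8 2)
  after r': (1 6 3 2 4 7 8)
  after f: (1 6 2 7 3 8 5)
  after r: (1 4)(2 6 8 5)
  after f': (1 7 4 5 3 8)(2 6)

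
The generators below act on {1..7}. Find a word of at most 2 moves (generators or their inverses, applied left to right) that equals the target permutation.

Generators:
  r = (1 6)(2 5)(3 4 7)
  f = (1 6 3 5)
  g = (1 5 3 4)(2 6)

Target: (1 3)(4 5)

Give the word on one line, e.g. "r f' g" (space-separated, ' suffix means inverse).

g g

  after g: (1 5 3 4)(2 6)
  after g: (1 3)(4 5)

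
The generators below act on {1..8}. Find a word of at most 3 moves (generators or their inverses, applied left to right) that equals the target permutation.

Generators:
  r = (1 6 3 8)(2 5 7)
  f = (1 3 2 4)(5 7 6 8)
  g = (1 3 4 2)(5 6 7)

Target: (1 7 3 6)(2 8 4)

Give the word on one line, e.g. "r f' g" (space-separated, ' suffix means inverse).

  after r: (1 6 3 8)(2 5 7)
  after f': (1 7 3 6)(2 8 4)

r f'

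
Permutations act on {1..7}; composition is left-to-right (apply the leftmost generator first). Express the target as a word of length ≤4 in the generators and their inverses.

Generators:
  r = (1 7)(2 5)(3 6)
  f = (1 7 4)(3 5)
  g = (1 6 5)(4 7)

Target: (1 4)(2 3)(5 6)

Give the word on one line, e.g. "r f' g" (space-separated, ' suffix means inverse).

  after f: (1 7 4)(3 5)
  after r': (2 5 6 3)(4 7)
  after f': (1 4)(2 3)(5 6)

f r' f'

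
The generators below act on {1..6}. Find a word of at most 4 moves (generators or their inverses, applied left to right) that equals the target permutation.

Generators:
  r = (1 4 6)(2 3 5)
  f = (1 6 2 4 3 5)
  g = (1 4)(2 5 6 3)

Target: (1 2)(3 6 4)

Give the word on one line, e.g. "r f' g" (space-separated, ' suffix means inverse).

  after g': (1 4)(2 3 6 5)
  after r: (1 6 2 5 3)
  after f: (1 2)(3 6 4)

g' r f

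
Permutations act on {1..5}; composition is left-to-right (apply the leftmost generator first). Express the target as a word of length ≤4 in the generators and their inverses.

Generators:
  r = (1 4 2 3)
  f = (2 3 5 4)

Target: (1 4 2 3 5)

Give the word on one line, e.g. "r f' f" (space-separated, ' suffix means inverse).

  after f': (2 4 5 3)
  after r': (1 3 4 5 2)
  after f': (1 2)(3 5 4)
  after r': (1 4 2 3 5)

f' r' f' r'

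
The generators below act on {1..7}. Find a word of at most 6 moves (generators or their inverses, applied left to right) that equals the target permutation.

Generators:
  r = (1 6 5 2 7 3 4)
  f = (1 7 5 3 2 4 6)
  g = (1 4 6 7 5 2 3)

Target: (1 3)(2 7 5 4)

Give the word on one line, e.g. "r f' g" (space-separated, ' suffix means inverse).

f' r g g

  after f': (1 6 4 2 3 5 7)
  after r: (1 5 3 2 4 7 6)
  after g: (1 2 6 4 5)
  after g: (1 3)(2 7 5 4)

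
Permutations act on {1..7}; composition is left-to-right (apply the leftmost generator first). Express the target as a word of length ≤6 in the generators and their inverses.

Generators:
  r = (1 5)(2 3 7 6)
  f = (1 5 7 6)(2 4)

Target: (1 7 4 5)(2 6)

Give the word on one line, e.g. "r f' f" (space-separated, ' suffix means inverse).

  after r': (1 5)(2 6 7 3)
  after f: (1 7 3 4 2)
  after r': (1 3 4 6 7 2 5)
  after f: (1 3 2 7 4)
  after r: (1 7 4 5)(2 6)

r' f r' f r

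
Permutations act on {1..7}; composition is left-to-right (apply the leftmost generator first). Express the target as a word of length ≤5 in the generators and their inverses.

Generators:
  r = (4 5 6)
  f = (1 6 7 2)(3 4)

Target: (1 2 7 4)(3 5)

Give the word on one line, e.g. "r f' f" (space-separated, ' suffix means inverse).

  after r': (4 6 5)
  after f': (1 2 7 6 5 3 4)
  after r: (1 2 7 4)(3 5)

r' f' r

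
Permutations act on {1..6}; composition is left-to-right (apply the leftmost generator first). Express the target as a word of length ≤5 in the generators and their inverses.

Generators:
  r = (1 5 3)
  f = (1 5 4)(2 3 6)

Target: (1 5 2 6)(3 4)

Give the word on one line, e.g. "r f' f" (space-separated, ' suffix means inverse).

r f f r

  after r: (1 5 3)
  after f: (1 4)(2 3 5 6)
  after f: (2 6 3 4 5)
  after r: (1 5 2 6)(3 4)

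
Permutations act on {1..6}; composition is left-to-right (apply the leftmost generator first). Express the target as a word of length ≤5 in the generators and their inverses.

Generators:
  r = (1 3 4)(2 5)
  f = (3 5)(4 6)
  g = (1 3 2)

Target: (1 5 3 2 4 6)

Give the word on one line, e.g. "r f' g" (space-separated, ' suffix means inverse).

  after f': (3 5)(4 6)
  after g': (1 2 3 5)(4 6)
  after r: (1 5 3 2 4 6)

f' g' r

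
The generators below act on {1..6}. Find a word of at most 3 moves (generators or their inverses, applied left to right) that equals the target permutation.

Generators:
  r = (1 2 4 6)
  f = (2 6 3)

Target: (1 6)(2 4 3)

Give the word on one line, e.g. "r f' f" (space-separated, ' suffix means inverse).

  after r: (1 2 4 6)
  after f: (1 6)(2 4 3)

r f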